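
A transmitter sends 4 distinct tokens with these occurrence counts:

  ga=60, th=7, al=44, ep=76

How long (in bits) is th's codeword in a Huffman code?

Build the tree from the bottom:
merge th(7) and al(44): 51
merge 51 and ga(60): 111
merge ep(76) and 111: 187
The subtree containing th is merged 3 times, so code length = 3.

3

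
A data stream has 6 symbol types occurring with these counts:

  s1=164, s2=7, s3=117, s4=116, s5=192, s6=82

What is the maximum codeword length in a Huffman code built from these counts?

4

Merge the two lowest-weight nodes at each step:
s2(7) + s6(82) → 89
89 + s4(116) → 205
s3(117) + s1(164) → 281
s5(192) + 205 → 397
281 + 397 → 678
The first pair merged (s2, s6) ends up deepest, at depth 4.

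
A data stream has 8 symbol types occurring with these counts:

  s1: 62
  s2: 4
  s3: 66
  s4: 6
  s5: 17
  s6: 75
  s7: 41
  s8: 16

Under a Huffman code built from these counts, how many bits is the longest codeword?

Merge the two lowest-weight nodes at each step:
merge s2(4) and s4(6): 10
merge 10 and s8(16): 26
merge s5(17) and 26: 43
merge s7(41) and 43: 84
merge s1(62) and s3(66): 128
merge s6(75) and 84: 159
merge 128 and 159: 287
The rarest symbols sit at the bottom; the longest codeword is 6 bits.

6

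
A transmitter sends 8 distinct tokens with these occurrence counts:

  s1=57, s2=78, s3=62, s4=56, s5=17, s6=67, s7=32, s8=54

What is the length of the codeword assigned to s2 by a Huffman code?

Build the tree from the bottom:
merge s5(17) and s7(32): 49
merge 49 and s8(54): 103
merge s4(56) and s1(57): 113
merge s3(62) and s6(67): 129
merge s2(78) and 103: 181
merge 113 and 129: 242
merge 181 and 242: 423
s2 sits 2 levels below the root, so its codeword is 2 bits.

2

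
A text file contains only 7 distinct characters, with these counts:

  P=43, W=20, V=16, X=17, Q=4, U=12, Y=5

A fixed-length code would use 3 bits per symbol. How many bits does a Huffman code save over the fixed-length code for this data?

Fixed-length: 3 bits × 117 symbols = 351 bits.
Huffman merges:
Q(4) + Y(5) → 9
9 + U(12) → 21
V(16) + X(17) → 33
W(20) + 21 → 41
33 + 41 → 74
P(43) + 74 → 117
Huffman total = 9 + 21 + 33 + 41 + 74 + 117 = 295 bits.
Saving = 351 − 295 = 56 bits.

56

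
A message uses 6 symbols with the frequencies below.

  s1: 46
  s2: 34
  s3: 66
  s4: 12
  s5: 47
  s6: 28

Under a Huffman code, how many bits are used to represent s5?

2

Build the tree from the bottom:
s4(12) + s6(28) → 40
s2(34) + 40 → 74
s1(46) + s5(47) → 93
s3(66) + 74 → 140
93 + 140 → 233
s5 sits 2 levels below the root, so its codeword is 2 bits.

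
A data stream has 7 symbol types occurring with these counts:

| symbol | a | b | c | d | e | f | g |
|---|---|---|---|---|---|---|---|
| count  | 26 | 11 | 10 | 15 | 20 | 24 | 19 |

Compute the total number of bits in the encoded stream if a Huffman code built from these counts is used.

346

Build the Huffman tree bottom-up:
combine c(10), b(11) → 21
combine d(15), g(19) → 34
combine e(20), 21 → 41
combine f(24), a(26) → 50
combine 34, 41 → 75
combine 50, 75 → 125
Total encoded bits = sum of merged weights = 21 + 34 + 41 + 50 + 75 + 125 = 346.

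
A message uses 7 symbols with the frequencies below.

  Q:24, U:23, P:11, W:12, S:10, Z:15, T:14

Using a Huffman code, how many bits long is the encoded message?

301

Greedily combine the two least-frequent nodes:
combine S(10), P(11) → 21
combine W(12), T(14) → 26
combine Z(15), 21 → 36
combine U(23), Q(24) → 47
combine 26, 36 → 62
combine 47, 62 → 109
The encoded length is the sum of every internal node's weight: 21 + 26 + 36 + 47 + 62 + 109 = 301 bits.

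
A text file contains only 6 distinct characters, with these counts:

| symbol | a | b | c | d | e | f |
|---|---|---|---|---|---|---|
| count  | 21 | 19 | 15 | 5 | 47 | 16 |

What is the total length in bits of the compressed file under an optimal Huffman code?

295

Greedily combine the two least-frequent nodes:
merge d(5) and c(15): 20
merge f(16) and b(19): 35
merge 20 and a(21): 41
merge 35 and 41: 76
merge e(47) and 76: 123
Total encoded bits = sum of merged weights = 20 + 35 + 41 + 76 + 123 = 295.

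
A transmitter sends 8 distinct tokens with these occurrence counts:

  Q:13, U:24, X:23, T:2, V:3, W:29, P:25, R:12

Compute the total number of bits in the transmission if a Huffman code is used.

Build the Huffman tree bottom-up:
combine T(2), V(3) → 5
combine 5, R(12) → 17
combine Q(13), 17 → 30
combine X(23), U(24) → 47
combine P(25), W(29) → 54
combine 30, 47 → 77
combine 54, 77 → 131
Total encoded bits = sum of merged weights = 5 + 17 + 30 + 47 + 54 + 77 + 131 = 361.

361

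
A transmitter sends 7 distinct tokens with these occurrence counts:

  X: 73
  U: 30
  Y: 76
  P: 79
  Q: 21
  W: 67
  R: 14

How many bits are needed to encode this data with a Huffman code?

952

Merge the two smallest weights repeatedly:
R(14) + Q(21) → 35
U(30) + 35 → 65
65 + W(67) → 132
X(73) + Y(76) → 149
P(79) + 132 → 211
149 + 211 → 360
The encoded length is the sum of every internal node's weight: 35 + 65 + 132 + 149 + 211 + 360 = 952 bits.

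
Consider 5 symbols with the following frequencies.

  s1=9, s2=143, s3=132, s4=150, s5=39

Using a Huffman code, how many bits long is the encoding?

994

Merge the two smallest weights repeatedly:
merge s1(9) and s5(39): 48
merge 48 and s3(132): 180
merge s2(143) and s4(150): 293
merge 180 and 293: 473
The encoded length is the sum of every internal node's weight: 48 + 180 + 293 + 473 = 994 bits.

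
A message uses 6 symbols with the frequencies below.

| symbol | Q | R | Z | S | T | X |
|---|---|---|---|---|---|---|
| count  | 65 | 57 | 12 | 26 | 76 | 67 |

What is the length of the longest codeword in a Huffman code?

Merge the two lowest-weight nodes at each step:
merge Z(12) and S(26): 38
merge 38 and R(57): 95
merge Q(65) and X(67): 132
merge T(76) and 95: 171
merge 132 and 171: 303
The first pair merged (Z, S) ends up deepest, at depth 4.

4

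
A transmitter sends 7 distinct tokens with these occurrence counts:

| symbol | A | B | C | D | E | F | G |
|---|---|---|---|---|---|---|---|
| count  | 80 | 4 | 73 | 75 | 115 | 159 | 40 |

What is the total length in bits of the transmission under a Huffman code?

Build the Huffman tree bottom-up:
combine B(4), G(40) → 44
combine 44, C(73) → 117
combine D(75), A(80) → 155
combine E(115), 117 → 232
combine 155, F(159) → 314
combine 232, 314 → 546
Total encoded bits = sum of merged weights = 44 + 117 + 155 + 232 + 314 + 546 = 1408.

1408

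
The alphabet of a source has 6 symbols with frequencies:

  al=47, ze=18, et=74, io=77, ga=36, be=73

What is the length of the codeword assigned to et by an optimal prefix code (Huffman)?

2

Build the tree from the bottom:
ze(18) + ga(36) → 54
al(47) + 54 → 101
be(73) + et(74) → 147
io(77) + 101 → 178
147 + 178 → 325
et sits 2 levels below the root, so its codeword is 2 bits.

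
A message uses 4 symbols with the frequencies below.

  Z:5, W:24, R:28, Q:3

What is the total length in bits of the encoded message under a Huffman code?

100

Build the Huffman tree bottom-up:
combine Q(3), Z(5) → 8
combine 8, W(24) → 32
combine R(28), 32 → 60
Total encoded bits = sum of merged weights = 8 + 32 + 60 = 100.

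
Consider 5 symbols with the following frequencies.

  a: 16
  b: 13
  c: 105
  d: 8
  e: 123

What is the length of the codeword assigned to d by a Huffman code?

Huffman merges, smallest pair first:
combine d(8), b(13) → 21
combine a(16), 21 → 37
combine 37, c(105) → 142
combine e(123), 142 → 265
The subtree containing d is merged 4 times, so code length = 4.

4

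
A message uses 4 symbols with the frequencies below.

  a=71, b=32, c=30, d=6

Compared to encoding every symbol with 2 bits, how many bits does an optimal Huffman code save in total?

35

Fixed-length: 2 bits × 139 symbols = 278 bits.
Huffman merges:
combine d(6), c(30) → 36
combine b(32), 36 → 68
combine 68, a(71) → 139
Huffman total = 36 + 68 + 139 = 243 bits.
Saving = 278 − 243 = 35 bits.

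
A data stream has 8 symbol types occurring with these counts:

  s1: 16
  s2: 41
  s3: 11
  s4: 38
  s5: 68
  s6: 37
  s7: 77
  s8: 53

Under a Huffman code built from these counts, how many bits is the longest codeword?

5

Merge the two lowest-weight nodes at each step:
combine s3(11), s1(16) → 27
combine 27, s6(37) → 64
combine s4(38), s2(41) → 79
combine s8(53), 64 → 117
combine s5(68), s7(77) → 145
combine 79, 117 → 196
combine 145, 196 → 341
Maximum depth reached is 5.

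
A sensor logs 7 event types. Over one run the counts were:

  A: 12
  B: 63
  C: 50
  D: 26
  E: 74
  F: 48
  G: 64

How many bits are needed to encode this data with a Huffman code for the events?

911

Build the Huffman tree bottom-up:
A(12) + D(26) → 38
38 + F(48) → 86
C(50) + B(63) → 113
G(64) + E(74) → 138
86 + 113 → 199
138 + 199 → 337
Each symbol's bit-cost is frequency × depth; summing gives 911 bits (equivalently 38 + 86 + 113 + 138 + 199 + 337).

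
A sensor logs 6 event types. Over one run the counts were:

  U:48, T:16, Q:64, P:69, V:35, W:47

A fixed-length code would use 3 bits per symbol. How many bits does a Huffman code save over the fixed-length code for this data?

Fixed-length: 3 bits × 279 symbols = 837 bits.
Huffman merges:
T(16) + V(35) → 51
W(47) + U(48) → 95
51 + Q(64) → 115
P(69) + 95 → 164
115 + 164 → 279
Huffman total = 51 + 95 + 115 + 164 + 279 = 704 bits.
Saving = 837 − 704 = 133 bits.

133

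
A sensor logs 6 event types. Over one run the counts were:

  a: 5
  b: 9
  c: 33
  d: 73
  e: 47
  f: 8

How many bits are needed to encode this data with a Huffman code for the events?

Merge the two smallest weights repeatedly:
merge a(5) and f(8): 13
merge b(9) and 13: 22
merge 22 and c(33): 55
merge e(47) and 55: 102
merge d(73) and 102: 175
The encoded length is the sum of every internal node's weight: 13 + 22 + 55 + 102 + 175 = 367 bits.

367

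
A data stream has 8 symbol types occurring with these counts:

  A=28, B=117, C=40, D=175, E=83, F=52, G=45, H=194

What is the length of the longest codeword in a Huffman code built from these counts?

4

Merge the two lowest-weight nodes at each step:
A(28) + C(40) → 68
G(45) + F(52) → 97
68 + E(83) → 151
97 + B(117) → 214
151 + D(175) → 326
H(194) + 214 → 408
326 + 408 → 734
The first pair merged (A, C) ends up deepest, at depth 4.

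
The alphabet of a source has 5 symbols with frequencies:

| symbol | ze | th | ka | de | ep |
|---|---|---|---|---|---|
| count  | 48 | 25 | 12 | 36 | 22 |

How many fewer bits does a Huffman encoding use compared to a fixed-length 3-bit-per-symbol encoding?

109

Fixed-length: 3 bits × 143 symbols = 429 bits.
Huffman merges:
merge ka(12) and ep(22): 34
merge th(25) and 34: 59
merge de(36) and ze(48): 84
merge 59 and 84: 143
Huffman total = 34 + 59 + 84 + 143 = 320 bits.
Saving = 429 − 320 = 109 bits.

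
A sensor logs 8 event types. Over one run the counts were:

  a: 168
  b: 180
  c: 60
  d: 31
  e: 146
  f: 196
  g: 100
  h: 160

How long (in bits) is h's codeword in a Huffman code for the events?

Repeatedly merge the two smallest:
merge d(31) and c(60): 91
merge 91 and g(100): 191
merge e(146) and h(160): 306
merge a(168) and b(180): 348
merge 191 and f(196): 387
merge 306 and 348: 654
merge 387 and 654: 1041
The subtree containing h is merged 3 times, so code length = 3.

3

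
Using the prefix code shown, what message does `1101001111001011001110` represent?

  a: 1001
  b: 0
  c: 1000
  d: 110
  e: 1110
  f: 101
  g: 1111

daebfad

Read left to right; each codeword is recognised as soon as it completes (prefix code):
  110→d | 1001→a | 1110→e | 0→b | 101→f | 1001→a | 110→d
Decoded message: daebfad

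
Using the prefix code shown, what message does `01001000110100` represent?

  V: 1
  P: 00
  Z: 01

Read left to right; each codeword is recognised as soon as it completes (prefix code):
  01→Z | 00→P | 1→V | 00→P | 01→Z | 1→V | 01→Z | 00→P
Decoded message: ZPVPZVZP

ZPVPZVZP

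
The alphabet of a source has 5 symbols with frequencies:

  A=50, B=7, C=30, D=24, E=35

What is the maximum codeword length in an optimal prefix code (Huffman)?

Merge the two lowest-weight nodes at each step:
merge B(7) and D(24): 31
merge C(30) and 31: 61
merge E(35) and A(50): 85
merge 61 and 85: 146
The rarest symbols sit at the bottom; the longest codeword is 3 bits.

3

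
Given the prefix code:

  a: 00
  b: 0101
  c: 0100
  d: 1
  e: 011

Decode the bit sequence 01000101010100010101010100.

cbbabbc

Read left to right; each codeword is recognised as soon as it completes (prefix code):
  0100→c | 0101→b | 0101→b | 00→a | 0101→b | 0101→b | 0100→c
Decoded message: cbbabbc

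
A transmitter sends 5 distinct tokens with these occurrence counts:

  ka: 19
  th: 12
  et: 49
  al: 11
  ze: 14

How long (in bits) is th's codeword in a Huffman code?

3

Build the tree from the bottom:
merge al(11) and th(12): 23
merge ze(14) and ka(19): 33
merge 23 and 33: 56
merge et(49) and 56: 105
th's leaf is at depth 3, giving a 3-bit codeword.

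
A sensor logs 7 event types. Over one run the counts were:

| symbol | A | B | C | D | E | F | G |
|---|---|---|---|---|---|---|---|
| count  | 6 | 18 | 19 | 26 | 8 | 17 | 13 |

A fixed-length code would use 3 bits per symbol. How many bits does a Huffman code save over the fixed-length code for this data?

Fixed-length: 3 bits × 107 symbols = 321 bits.
Huffman merges:
merge A(6) and E(8): 14
merge G(13) and 14: 27
merge F(17) and B(18): 35
merge C(19) and D(26): 45
merge 27 and 35: 62
merge 45 and 62: 107
Huffman total = 14 + 27 + 35 + 45 + 62 + 107 = 290 bits.
Saving = 321 − 290 = 31 bits.

31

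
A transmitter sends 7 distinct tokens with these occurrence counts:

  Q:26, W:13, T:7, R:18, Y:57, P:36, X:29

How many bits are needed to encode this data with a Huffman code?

485

Merge the two smallest weights repeatedly:
merge T(7) and W(13): 20
merge R(18) and 20: 38
merge Q(26) and X(29): 55
merge P(36) and 38: 74
merge 55 and Y(57): 112
merge 74 and 112: 186
Total encoded bits = sum of merged weights = 20 + 38 + 55 + 74 + 112 + 186 = 485.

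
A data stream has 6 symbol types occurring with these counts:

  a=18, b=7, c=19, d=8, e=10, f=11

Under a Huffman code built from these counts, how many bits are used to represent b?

3

Build the tree from the bottom:
merge b(7) and d(8): 15
merge e(10) and f(11): 21
merge 15 and a(18): 33
merge c(19) and 21: 40
merge 33 and 40: 73
The subtree containing b is merged 3 times, so code length = 3.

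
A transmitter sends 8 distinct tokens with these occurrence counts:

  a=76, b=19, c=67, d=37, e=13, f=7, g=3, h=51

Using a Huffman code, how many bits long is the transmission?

Greedily combine the two least-frequent nodes:
g(3) + f(7) → 10
10 + e(13) → 23
b(19) + 23 → 42
d(37) + 42 → 79
h(51) + c(67) → 118
a(76) + 79 → 155
118 + 155 → 273
Each symbol's bit-cost is frequency × depth; summing gives 700 bits (equivalently 10 + 23 + 42 + 79 + 118 + 155 + 273).

700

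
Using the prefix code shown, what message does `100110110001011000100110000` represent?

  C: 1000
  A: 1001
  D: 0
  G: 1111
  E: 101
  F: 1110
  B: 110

AECECACD

Read left to right; each codeword is recognised as soon as it completes (prefix code):
  1001→A | 101→E | 1000→C | 101→E | 1000→C | 1001→A | 1000→C | 0→D
Decoded message: AECECACD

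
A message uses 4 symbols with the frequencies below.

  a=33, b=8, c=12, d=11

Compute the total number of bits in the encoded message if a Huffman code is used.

114

Build the Huffman tree bottom-up:
b(8) + d(11) → 19
c(12) + 19 → 31
31 + a(33) → 64
Total encoded bits = sum of merged weights = 19 + 31 + 64 = 114.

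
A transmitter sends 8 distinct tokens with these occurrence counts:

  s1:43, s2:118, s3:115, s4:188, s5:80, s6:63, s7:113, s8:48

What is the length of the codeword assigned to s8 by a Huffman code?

4

Build the tree from the bottom:
combine s1(43), s8(48) → 91
combine s6(63), s5(80) → 143
combine 91, s7(113) → 204
combine s3(115), s2(118) → 233
combine 143, s4(188) → 331
combine 204, 233 → 437
combine 331, 437 → 768
s8 sits 4 levels below the root, so its codeword is 4 bits.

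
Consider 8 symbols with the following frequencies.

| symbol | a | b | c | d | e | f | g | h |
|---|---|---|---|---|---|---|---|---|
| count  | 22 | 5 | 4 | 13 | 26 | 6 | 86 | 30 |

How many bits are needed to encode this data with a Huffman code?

Build the Huffman tree bottom-up:
c(4) + b(5) → 9
f(6) + 9 → 15
d(13) + 15 → 28
a(22) + e(26) → 48
28 + h(30) → 58
48 + 58 → 106
g(86) + 106 → 192
Total encoded bits = sum of merged weights = 9 + 15 + 28 + 48 + 58 + 106 + 192 = 456.

456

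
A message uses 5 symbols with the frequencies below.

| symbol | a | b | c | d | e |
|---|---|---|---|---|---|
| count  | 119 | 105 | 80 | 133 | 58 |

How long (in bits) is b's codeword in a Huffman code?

2

Huffman merges, smallest pair first:
e(58) + c(80) → 138
b(105) + a(119) → 224
d(133) + 138 → 271
224 + 271 → 495
The subtree containing b is merged 2 times, so code length = 2.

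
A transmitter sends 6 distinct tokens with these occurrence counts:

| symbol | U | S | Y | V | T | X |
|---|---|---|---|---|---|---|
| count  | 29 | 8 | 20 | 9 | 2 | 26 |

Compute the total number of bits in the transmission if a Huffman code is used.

Merge the two smallest weights repeatedly:
merge T(2) and S(8): 10
merge V(9) and 10: 19
merge 19 and Y(20): 39
merge X(26) and U(29): 55
merge 39 and 55: 94
The encoded length is the sum of every internal node's weight: 10 + 19 + 39 + 55 + 94 = 217 bits.

217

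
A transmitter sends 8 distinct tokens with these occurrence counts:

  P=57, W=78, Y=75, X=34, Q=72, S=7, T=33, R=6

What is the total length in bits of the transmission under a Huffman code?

Merge the two smallest weights repeatedly:
combine R(6), S(7) → 13
combine 13, T(33) → 46
combine X(34), 46 → 80
combine P(57), Q(72) → 129
combine Y(75), W(78) → 153
combine 80, 129 → 209
combine 153, 209 → 362
Total encoded bits = sum of merged weights = 13 + 46 + 80 + 129 + 153 + 209 + 362 = 992.

992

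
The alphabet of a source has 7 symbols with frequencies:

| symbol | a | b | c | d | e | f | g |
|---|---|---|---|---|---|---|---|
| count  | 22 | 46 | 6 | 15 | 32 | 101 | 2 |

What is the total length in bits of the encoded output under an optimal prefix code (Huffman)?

Build the Huffman tree bottom-up:
combine g(2), c(6) → 8
combine 8, d(15) → 23
combine a(22), 23 → 45
combine e(32), 45 → 77
combine b(46), 77 → 123
combine f(101), 123 → 224
Each symbol's bit-cost is frequency × depth; summing gives 500 bits (equivalently 8 + 23 + 45 + 77 + 123 + 224).

500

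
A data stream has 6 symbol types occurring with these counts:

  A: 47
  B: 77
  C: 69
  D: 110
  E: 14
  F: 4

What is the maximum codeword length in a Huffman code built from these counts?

4

Merge the two lowest-weight nodes at each step:
F(4) + E(14) → 18
18 + A(47) → 65
65 + C(69) → 134
B(77) + D(110) → 187
134 + 187 → 321
Maximum depth reached is 4.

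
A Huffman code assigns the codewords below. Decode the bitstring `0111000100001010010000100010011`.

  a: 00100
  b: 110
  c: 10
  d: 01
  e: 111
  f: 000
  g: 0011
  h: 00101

dbahaadg

Read left to right; each codeword is recognised as soon as it completes (prefix code):
  01→d | 110→b | 00100→a | 00101→h | 00100→a | 00100→a | 01→d | 0011→g
Decoded message: dbahaadg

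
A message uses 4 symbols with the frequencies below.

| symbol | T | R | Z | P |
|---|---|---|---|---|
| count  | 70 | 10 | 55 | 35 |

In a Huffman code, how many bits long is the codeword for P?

Huffman merges, smallest pair first:
combine R(10), P(35) → 45
combine 45, Z(55) → 100
combine T(70), 100 → 170
P's leaf is at depth 3, giving a 3-bit codeword.

3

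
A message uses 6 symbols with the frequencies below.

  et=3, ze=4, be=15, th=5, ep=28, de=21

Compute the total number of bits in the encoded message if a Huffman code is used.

Greedily combine the two least-frequent nodes:
et(3) + ze(4) → 7
th(5) + 7 → 12
12 + be(15) → 27
de(21) + 27 → 48
ep(28) + 48 → 76
The encoded length is the sum of every internal node's weight: 7 + 12 + 27 + 48 + 76 = 170 bits.

170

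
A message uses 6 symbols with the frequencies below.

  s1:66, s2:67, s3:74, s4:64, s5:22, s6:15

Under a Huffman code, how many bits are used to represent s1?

Huffman merges, smallest pair first:
s6(15) + s5(22) → 37
37 + s4(64) → 101
s1(66) + s2(67) → 133
s3(74) + 101 → 175
133 + 175 → 308
s1 sits 2 levels below the root, so its codeword is 2 bits.

2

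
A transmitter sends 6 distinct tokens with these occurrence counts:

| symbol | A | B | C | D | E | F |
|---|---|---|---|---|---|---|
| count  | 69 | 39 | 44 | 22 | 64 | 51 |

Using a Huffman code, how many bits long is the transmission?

734

Build the Huffman tree bottom-up:
D(22) + B(39) → 61
C(44) + F(51) → 95
61 + E(64) → 125
A(69) + 95 → 164
125 + 164 → 289
Total encoded bits = sum of merged weights = 61 + 95 + 125 + 164 + 289 = 734.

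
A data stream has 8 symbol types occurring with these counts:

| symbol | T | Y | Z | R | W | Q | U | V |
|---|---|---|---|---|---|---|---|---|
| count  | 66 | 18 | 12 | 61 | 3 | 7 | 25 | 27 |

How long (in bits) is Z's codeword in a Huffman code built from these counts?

Huffman merges, smallest pair first:
W(3) + Q(7) → 10
10 + Z(12) → 22
Y(18) + 22 → 40
U(25) + V(27) → 52
40 + 52 → 92
R(61) + T(66) → 127
92 + 127 → 219
Z's leaf is at depth 4, giving a 4-bit codeword.

4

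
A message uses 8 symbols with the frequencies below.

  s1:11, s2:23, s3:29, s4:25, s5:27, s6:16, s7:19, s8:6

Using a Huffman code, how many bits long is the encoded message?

Merge the two smallest weights repeatedly:
combine s8(6), s1(11) → 17
combine s6(16), 17 → 33
combine s7(19), s2(23) → 42
combine s4(25), s5(27) → 52
combine s3(29), 33 → 62
combine 42, 52 → 94
combine 62, 94 → 156
Total encoded bits = sum of merged weights = 17 + 33 + 42 + 52 + 62 + 94 + 156 = 456.

456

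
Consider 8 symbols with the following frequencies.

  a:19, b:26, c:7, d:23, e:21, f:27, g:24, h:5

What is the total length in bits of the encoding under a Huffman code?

Greedily combine the two least-frequent nodes:
combine h(5), c(7) → 12
combine 12, a(19) → 31
combine e(21), d(23) → 44
combine g(24), b(26) → 50
combine f(27), 31 → 58
combine 44, 50 → 94
combine 58, 94 → 152
Total encoded bits = sum of merged weights = 12 + 31 + 44 + 50 + 58 + 94 + 152 = 441.

441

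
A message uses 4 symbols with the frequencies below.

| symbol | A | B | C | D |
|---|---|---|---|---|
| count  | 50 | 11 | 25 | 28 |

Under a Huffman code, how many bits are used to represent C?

3

Build the tree from the bottom:
combine B(11), C(25) → 36
combine D(28), 36 → 64
combine A(50), 64 → 114
The subtree containing C is merged 3 times, so code length = 3.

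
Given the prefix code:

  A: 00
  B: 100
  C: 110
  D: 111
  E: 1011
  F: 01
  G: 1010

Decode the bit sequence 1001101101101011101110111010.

Read left to right; each codeword is recognised as soon as it completes (prefix code):
  100→B | 110→C | 110→C | 110→C | 1011→E | 1011→E | 1011→E | 1010→G
Decoded message: BCCCEEEG

BCCCEEEG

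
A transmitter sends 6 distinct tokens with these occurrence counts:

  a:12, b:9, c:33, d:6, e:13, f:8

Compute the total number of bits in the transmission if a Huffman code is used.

Greedily combine the two least-frequent nodes:
combine d(6), f(8) → 14
combine b(9), a(12) → 21
combine e(13), 14 → 27
combine 21, 27 → 48
combine c(33), 48 → 81
The encoded length is the sum of every internal node's weight: 14 + 21 + 27 + 48 + 81 = 191 bits.

191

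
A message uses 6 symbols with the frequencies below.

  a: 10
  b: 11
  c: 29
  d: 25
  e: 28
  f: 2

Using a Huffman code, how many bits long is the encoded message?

245

Merge the two smallest weights repeatedly:
merge f(2) and a(10): 12
merge b(11) and 12: 23
merge 23 and d(25): 48
merge e(28) and c(29): 57
merge 48 and 57: 105
Each symbol's bit-cost is frequency × depth; summing gives 245 bits (equivalently 12 + 23 + 48 + 57 + 105).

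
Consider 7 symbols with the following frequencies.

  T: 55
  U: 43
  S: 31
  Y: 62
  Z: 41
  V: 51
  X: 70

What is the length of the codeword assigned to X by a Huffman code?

Huffman merges, smallest pair first:
S(31) + Z(41) → 72
U(43) + V(51) → 94
T(55) + Y(62) → 117
X(70) + 72 → 142
94 + 117 → 211
142 + 211 → 353
X sits 2 levels below the root, so its codeword is 2 bits.

2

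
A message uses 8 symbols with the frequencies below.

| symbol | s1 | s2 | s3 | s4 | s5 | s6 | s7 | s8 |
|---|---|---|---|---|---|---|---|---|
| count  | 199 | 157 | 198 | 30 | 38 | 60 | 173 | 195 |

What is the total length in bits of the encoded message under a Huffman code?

Greedily combine the two least-frequent nodes:
merge s4(30) and s5(38): 68
merge s6(60) and 68: 128
merge 128 and s2(157): 285
merge s7(173) and s8(195): 368
merge s3(198) and s1(199): 397
merge 285 and 368: 653
merge 397 and 653: 1050
Total encoded bits = sum of merged weights = 68 + 128 + 285 + 368 + 397 + 653 + 1050 = 2949.

2949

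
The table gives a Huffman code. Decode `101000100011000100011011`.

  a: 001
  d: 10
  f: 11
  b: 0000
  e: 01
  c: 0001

ddacdacdf

Read left to right; each codeword is recognised as soon as it completes (prefix code):
  10→d | 10→d | 001→a | 0001→c | 10→d | 001→a | 0001→c | 10→d | 11→f
Decoded message: ddacdacdf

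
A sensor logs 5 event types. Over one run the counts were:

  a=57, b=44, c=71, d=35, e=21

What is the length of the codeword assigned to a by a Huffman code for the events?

2

Repeatedly merge the two smallest:
e(21) + d(35) → 56
b(44) + 56 → 100
a(57) + c(71) → 128
100 + 128 → 228
a's leaf is at depth 2, giving a 2-bit codeword.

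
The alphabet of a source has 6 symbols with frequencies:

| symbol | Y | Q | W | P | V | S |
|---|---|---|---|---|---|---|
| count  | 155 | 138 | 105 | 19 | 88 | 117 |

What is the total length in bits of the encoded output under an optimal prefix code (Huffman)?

Build the Huffman tree bottom-up:
P(19) + V(88) → 107
W(105) + 107 → 212
S(117) + Q(138) → 255
Y(155) + 212 → 367
255 + 367 → 622
Each symbol's bit-cost is frequency × depth; summing gives 1563 bits (equivalently 107 + 212 + 255 + 367 + 622).

1563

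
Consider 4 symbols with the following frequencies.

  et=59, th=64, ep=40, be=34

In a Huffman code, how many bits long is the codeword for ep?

Huffman merges, smallest pair first:
merge be(34) and ep(40): 74
merge et(59) and th(64): 123
merge 74 and 123: 197
ep sits 2 levels below the root, so its codeword is 2 bits.

2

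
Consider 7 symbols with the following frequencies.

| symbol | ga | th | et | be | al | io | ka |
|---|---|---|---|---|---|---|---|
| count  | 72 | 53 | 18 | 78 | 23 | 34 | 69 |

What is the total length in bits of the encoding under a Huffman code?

Greedily combine the two least-frequent nodes:
et(18) + al(23) → 41
io(34) + 41 → 75
th(53) + ka(69) → 122
ga(72) + 75 → 147
be(78) + 122 → 200
147 + 200 → 347
Each symbol's bit-cost is frequency × depth; summing gives 932 bits (equivalently 41 + 75 + 122 + 147 + 200 + 347).

932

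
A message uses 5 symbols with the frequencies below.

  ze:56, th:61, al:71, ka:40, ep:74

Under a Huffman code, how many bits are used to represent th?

Huffman merges, smallest pair first:
ka(40) + ze(56) → 96
th(61) + al(71) → 132
ep(74) + 96 → 170
132 + 170 → 302
The subtree containing th is merged 2 times, so code length = 2.

2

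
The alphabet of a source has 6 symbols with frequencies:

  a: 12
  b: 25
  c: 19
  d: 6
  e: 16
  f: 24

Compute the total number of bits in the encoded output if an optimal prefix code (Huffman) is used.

Build the Huffman tree bottom-up:
merge d(6) and a(12): 18
merge e(16) and 18: 34
merge c(19) and f(24): 43
merge b(25) and 34: 59
merge 43 and 59: 102
The encoded length is the sum of every internal node's weight: 18 + 34 + 43 + 59 + 102 = 256 bits.

256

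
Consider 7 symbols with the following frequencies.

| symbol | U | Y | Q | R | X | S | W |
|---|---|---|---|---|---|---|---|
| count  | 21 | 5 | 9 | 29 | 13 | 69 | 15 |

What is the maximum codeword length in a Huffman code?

5

Merge the two lowest-weight nodes at each step:
Y(5) + Q(9) → 14
X(13) + 14 → 27
W(15) + U(21) → 36
27 + R(29) → 56
36 + 56 → 92
S(69) + 92 → 161
The rarest symbols sit at the bottom; the longest codeword is 5 bits.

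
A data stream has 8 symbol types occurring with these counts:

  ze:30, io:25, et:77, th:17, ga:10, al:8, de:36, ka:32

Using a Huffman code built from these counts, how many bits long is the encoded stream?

645

Greedily combine the two least-frequent nodes:
al(8) + ga(10) → 18
th(17) + 18 → 35
io(25) + ze(30) → 55
ka(32) + 35 → 67
de(36) + 55 → 91
67 + et(77) → 144
91 + 144 → 235
Total encoded bits = sum of merged weights = 18 + 35 + 55 + 67 + 91 + 144 + 235 = 645.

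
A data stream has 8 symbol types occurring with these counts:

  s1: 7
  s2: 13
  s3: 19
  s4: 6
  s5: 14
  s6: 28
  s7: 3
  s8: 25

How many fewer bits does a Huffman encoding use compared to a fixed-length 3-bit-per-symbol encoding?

Fixed-length: 3 bits × 115 symbols = 345 bits.
Huffman merges:
combine s7(3), s4(6) → 9
combine s1(7), 9 → 16
combine s2(13), s5(14) → 27
combine 16, s3(19) → 35
combine s8(25), 27 → 52
combine s6(28), 35 → 63
combine 52, 63 → 115
Huffman total = 9 + 16 + 27 + 35 + 52 + 63 + 115 = 317 bits.
Saving = 345 − 317 = 28 bits.

28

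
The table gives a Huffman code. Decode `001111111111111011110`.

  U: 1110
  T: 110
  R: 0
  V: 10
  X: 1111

Read left to right; each codeword is recognised as soon as it completes (prefix code):
  0→R | 0→R | 1111→X | 1111→X | 1111→X | 10→V | 1111→X | 0→R
Decoded message: RRXXXVXR

RRXXXVXR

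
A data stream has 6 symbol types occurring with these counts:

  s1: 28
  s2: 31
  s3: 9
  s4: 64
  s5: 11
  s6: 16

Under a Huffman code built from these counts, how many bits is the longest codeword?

4

Merge the two lowest-weight nodes at each step:
merge s3(9) and s5(11): 20
merge s6(16) and 20: 36
merge s1(28) and s2(31): 59
merge 36 and 59: 95
merge s4(64) and 95: 159
Maximum depth reached is 4.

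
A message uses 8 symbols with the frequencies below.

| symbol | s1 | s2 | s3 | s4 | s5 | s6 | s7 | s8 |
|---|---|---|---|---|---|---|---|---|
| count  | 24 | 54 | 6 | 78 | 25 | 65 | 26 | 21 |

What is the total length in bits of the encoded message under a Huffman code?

Greedily combine the two least-frequent nodes:
merge s3(6) and s8(21): 27
merge s1(24) and s5(25): 49
merge s7(26) and 27: 53
merge 49 and 53: 102
merge s2(54) and s6(65): 119
merge s4(78) and 102: 180
merge 119 and 180: 299
The encoded length is the sum of every internal node's weight: 27 + 49 + 53 + 102 + 119 + 180 + 299 = 829 bits.

829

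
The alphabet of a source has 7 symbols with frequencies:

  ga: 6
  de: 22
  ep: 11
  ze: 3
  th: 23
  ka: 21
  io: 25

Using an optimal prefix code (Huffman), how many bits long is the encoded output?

Build the Huffman tree bottom-up:
ze(3) + ga(6) → 9
9 + ep(11) → 20
20 + ka(21) → 41
de(22) + th(23) → 45
io(25) + 41 → 66
45 + 66 → 111
The encoded length is the sum of every internal node's weight: 9 + 20 + 41 + 45 + 66 + 111 = 292 bits.

292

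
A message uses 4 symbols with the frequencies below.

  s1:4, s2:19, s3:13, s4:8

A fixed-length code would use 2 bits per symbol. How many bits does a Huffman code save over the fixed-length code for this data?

7

Fixed-length: 2 bits × 44 symbols = 88 bits.
Huffman merges:
s1(4) + s4(8) → 12
12 + s3(13) → 25
s2(19) + 25 → 44
Huffman total = 12 + 25 + 44 = 81 bits.
Saving = 88 − 81 = 7 bits.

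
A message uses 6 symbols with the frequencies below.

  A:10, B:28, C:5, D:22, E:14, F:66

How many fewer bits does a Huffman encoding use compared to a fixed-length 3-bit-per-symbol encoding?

117

Fixed-length: 3 bits × 145 symbols = 435 bits.
Huffman merges:
combine C(5), A(10) → 15
combine E(14), 15 → 29
combine D(22), B(28) → 50
combine 29, 50 → 79
combine F(66), 79 → 145
Huffman total = 15 + 29 + 50 + 79 + 145 = 318 bits.
Saving = 435 − 318 = 117 bits.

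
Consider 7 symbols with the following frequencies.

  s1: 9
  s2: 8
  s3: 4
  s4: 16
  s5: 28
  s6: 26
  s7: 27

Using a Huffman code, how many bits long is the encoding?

Build the Huffman tree bottom-up:
merge s3(4) and s2(8): 12
merge s1(9) and 12: 21
merge s4(16) and 21: 37
merge s6(26) and s7(27): 53
merge s5(28) and 37: 65
merge 53 and 65: 118
Total encoded bits = sum of merged weights = 12 + 21 + 37 + 53 + 65 + 118 = 306.

306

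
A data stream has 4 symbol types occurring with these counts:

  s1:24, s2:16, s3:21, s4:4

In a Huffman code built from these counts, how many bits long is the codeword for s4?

3

Huffman merges, smallest pair first:
combine s4(4), s2(16) → 20
combine 20, s3(21) → 41
combine s1(24), 41 → 65
s4's leaf is at depth 3, giving a 3-bit codeword.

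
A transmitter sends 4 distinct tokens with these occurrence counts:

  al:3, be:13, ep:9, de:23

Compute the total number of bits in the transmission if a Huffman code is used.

Merge the two smallest weights repeatedly:
al(3) + ep(9) → 12
12 + be(13) → 25
de(23) + 25 → 48
The encoded length is the sum of every internal node's weight: 12 + 25 + 48 = 85 bits.

85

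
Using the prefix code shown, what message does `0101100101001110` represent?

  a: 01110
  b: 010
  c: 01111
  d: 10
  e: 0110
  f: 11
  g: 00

bfgdda

Read left to right; each codeword is recognised as soon as it completes (prefix code):
  010→b | 11→f | 00→g | 10→d | 10→d | 01110→a
Decoded message: bfgdda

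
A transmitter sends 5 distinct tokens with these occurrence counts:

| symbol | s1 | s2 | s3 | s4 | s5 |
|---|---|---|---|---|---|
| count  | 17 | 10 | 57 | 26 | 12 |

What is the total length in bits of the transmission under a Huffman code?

248

Merge the two smallest weights repeatedly:
s2(10) + s5(12) → 22
s1(17) + 22 → 39
s4(26) + 39 → 65
s3(57) + 65 → 122
Each symbol's bit-cost is frequency × depth; summing gives 248 bits (equivalently 22 + 39 + 65 + 122).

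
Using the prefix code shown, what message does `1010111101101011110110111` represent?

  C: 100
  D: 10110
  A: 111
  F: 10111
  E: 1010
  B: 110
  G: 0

Read left to right; each codeword is recognised as soon as it completes (prefix code):
  1010→E | 111→A | 10110→D | 10111→F | 10110→D | 111→A
Decoded message: EADFDA

EADFDA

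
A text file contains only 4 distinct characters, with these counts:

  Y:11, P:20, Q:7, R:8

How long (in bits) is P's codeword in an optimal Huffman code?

Build the tree from the bottom:
Q(7) + R(8) → 15
Y(11) + 15 → 26
P(20) + 26 → 46
P is merged only at the final step, so code length = 1.

1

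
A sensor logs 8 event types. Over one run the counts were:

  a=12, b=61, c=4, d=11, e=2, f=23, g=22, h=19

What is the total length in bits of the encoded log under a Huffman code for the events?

Merge the two smallest weights repeatedly:
merge e(2) and c(4): 6
merge 6 and d(11): 17
merge a(12) and 17: 29
merge h(19) and g(22): 41
merge f(23) and 29: 52
merge 41 and 52: 93
merge b(61) and 93: 154
The encoded length is the sum of every internal node's weight: 6 + 17 + 29 + 41 + 52 + 93 + 154 = 392 bits.

392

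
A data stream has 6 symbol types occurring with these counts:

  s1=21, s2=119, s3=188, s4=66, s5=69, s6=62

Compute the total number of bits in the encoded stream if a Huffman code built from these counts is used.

Greedily combine the two least-frequent nodes:
combine s1(21), s6(62) → 83
combine s4(66), s5(69) → 135
combine 83, s2(119) → 202
combine 135, s3(188) → 323
combine 202, 323 → 525
The encoded length is the sum of every internal node's weight: 83 + 135 + 202 + 323 + 525 = 1268 bits.

1268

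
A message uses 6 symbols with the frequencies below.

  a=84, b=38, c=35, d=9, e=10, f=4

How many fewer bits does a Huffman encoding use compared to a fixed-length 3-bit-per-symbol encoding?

Fixed-length: 3 bits × 180 symbols = 540 bits.
Huffman merges:
combine f(4), d(9) → 13
combine e(10), 13 → 23
combine 23, c(35) → 58
combine b(38), 58 → 96
combine a(84), 96 → 180
Huffman total = 13 + 23 + 58 + 96 + 180 = 370 bits.
Saving = 540 − 370 = 170 bits.

170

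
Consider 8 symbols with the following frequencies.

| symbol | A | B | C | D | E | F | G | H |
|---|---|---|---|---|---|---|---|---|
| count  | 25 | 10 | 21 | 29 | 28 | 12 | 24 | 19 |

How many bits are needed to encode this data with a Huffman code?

497

Build the Huffman tree bottom-up:
B(10) + F(12) → 22
H(19) + C(21) → 40
22 + G(24) → 46
A(25) + E(28) → 53
D(29) + 40 → 69
46 + 53 → 99
69 + 99 → 168
Each symbol's bit-cost is frequency × depth; summing gives 497 bits (equivalently 22 + 40 + 46 + 53 + 69 + 99 + 168).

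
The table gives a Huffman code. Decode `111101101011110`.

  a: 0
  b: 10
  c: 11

Read left to right; each codeword is recognised as soon as it completes (prefix code):
  11→c | 11→c | 0→a | 11→c | 0→a | 10→b | 11→c | 11→c | 0→a
Decoded message: ccacabcca

ccacabcca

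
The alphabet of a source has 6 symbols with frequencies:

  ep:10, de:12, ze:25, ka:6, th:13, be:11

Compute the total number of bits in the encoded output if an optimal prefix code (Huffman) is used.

193

Greedily combine the two least-frequent nodes:
merge ka(6) and ep(10): 16
merge be(11) and de(12): 23
merge th(13) and 16: 29
merge 23 and ze(25): 48
merge 29 and 48: 77
The encoded length is the sum of every internal node's weight: 16 + 23 + 29 + 48 + 77 = 193 bits.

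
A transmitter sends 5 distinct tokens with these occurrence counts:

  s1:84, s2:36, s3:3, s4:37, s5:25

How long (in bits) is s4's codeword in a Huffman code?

2

Huffman merges, smallest pair first:
merge s3(3) and s5(25): 28
merge 28 and s2(36): 64
merge s4(37) and 64: 101
merge s1(84) and 101: 185
The subtree containing s4 is merged 2 times, so code length = 2.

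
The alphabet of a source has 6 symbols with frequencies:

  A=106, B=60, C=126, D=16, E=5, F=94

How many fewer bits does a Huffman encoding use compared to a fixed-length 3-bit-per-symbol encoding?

305

Fixed-length: 3 bits × 407 symbols = 1221 bits.
Huffman merges:
combine E(5), D(16) → 21
combine 21, B(60) → 81
combine 81, F(94) → 175
combine A(106), C(126) → 232
combine 175, 232 → 407
Huffman total = 21 + 81 + 175 + 232 + 407 = 916 bits.
Saving = 1221 − 916 = 305 bits.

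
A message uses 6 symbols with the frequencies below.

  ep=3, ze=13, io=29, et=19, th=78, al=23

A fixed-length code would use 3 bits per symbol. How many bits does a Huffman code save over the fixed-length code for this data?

140

Fixed-length: 3 bits × 165 symbols = 495 bits.
Huffman merges:
merge ep(3) and ze(13): 16
merge 16 and et(19): 35
merge al(23) and io(29): 52
merge 35 and 52: 87
merge th(78) and 87: 165
Huffman total = 16 + 35 + 52 + 87 + 165 = 355 bits.
Saving = 495 − 355 = 140 bits.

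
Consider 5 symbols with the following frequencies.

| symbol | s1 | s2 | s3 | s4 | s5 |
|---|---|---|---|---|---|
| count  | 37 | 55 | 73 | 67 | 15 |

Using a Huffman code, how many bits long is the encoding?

546

Greedily combine the two least-frequent nodes:
combine s5(15), s1(37) → 52
combine 52, s2(55) → 107
combine s4(67), s3(73) → 140
combine 107, 140 → 247
Total encoded bits = sum of merged weights = 52 + 107 + 140 + 247 = 546.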